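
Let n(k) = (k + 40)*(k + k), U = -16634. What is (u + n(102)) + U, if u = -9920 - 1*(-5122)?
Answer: 7536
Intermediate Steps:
u = -4798 (u = -9920 + 5122 = -4798)
n(k) = 2*k*(40 + k) (n(k) = (40 + k)*(2*k) = 2*k*(40 + k))
(u + n(102)) + U = (-4798 + 2*102*(40 + 102)) - 16634 = (-4798 + 2*102*142) - 16634 = (-4798 + 28968) - 16634 = 24170 - 16634 = 7536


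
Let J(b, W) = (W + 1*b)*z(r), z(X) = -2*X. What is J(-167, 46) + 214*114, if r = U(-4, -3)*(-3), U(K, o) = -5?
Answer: 28026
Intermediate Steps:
r = 15 (r = -5*(-3) = 15)
J(b, W) = -30*W - 30*b (J(b, W) = (W + 1*b)*(-2*15) = (W + b)*(-30) = -30*W - 30*b)
J(-167, 46) + 214*114 = (-30*46 - 30*(-167)) + 214*114 = (-1380 + 5010) + 24396 = 3630 + 24396 = 28026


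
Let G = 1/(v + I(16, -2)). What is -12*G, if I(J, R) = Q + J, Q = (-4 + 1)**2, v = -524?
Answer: 12/499 ≈ 0.024048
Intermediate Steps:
Q = 9 (Q = (-3)**2 = 9)
I(J, R) = 9 + J
G = -1/499 (G = 1/(-524 + (9 + 16)) = 1/(-524 + 25) = 1/(-499) = -1/499 ≈ -0.0020040)
-12*G = -12*(-1/499) = 12/499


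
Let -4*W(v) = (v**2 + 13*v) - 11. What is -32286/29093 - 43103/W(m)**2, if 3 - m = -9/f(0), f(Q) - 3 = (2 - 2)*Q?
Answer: -20406451438/308647637 ≈ -66.116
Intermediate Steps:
f(Q) = 3 (f(Q) = 3 + (2 - 2)*Q = 3 + 0*Q = 3 + 0 = 3)
m = 6 (m = 3 - (-9)/3 = 3 - 1*(-3) = 3 + 3 = 6)
W(v) = 11/4 - 13*v/4 - v**2/4 (W(v) = -((v**2 + 13*v) - 11)/4 = -(-11 + v**2 + 13*v)/4 = 11/4 - 13*v/4 - v**2/4)
-32286/29093 - 43103/W(m)**2 = -32286/29093 - 43103/(11/4 - 13/4*6 - 1/4*6**2)**2 = -32286*1/29093 - 43103/(11/4 - 39/2 - 1/4*36)**2 = -32286/29093 - 43103/(11/4 - 39/2 - 9)**2 = -32286/29093 - 43103/((-103/4)**2) = -32286/29093 - 43103/10609/16 = -32286/29093 - 43103*16/10609 = -32286/29093 - 689648/10609 = -20406451438/308647637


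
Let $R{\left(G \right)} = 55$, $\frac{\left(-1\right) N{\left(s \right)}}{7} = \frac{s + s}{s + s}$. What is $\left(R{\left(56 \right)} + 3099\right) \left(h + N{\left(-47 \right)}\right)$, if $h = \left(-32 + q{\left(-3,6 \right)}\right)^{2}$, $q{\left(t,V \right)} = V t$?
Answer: $7862922$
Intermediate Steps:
$N{\left(s \right)} = -7$ ($N{\left(s \right)} = - 7 \frac{s + s}{s + s} = - 7 \frac{2 s}{2 s} = - 7 \cdot 2 s \frac{1}{2 s} = \left(-7\right) 1 = -7$)
$h = 2500$ ($h = \left(-32 + 6 \left(-3\right)\right)^{2} = \left(-32 - 18\right)^{2} = \left(-50\right)^{2} = 2500$)
$\left(R{\left(56 \right)} + 3099\right) \left(h + N{\left(-47 \right)}\right) = \left(55 + 3099\right) \left(2500 - 7\right) = 3154 \cdot 2493 = 7862922$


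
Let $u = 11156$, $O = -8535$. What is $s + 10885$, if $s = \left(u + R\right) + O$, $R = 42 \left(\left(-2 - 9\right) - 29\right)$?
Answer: $11826$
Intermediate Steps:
$R = -1680$ ($R = 42 \left(\left(-2 - 9\right) - 29\right) = 42 \left(-11 - 29\right) = 42 \left(-40\right) = -1680$)
$s = 941$ ($s = \left(11156 - 1680\right) - 8535 = 9476 - 8535 = 941$)
$s + 10885 = 941 + 10885 = 11826$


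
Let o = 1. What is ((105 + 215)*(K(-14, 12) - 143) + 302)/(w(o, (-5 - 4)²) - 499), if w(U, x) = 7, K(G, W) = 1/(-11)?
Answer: 83393/902 ≈ 92.453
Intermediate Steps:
K(G, W) = -1/11
((105 + 215)*(K(-14, 12) - 143) + 302)/(w(o, (-5 - 4)²) - 499) = ((105 + 215)*(-1/11 - 143) + 302)/(7 - 499) = (320*(-1574/11) + 302)/(-492) = (-503680/11 + 302)*(-1/492) = -500358/11*(-1/492) = 83393/902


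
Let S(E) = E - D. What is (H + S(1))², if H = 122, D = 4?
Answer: 14161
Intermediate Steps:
S(E) = -4 + E (S(E) = E - 1*4 = E - 4 = -4 + E)
(H + S(1))² = (122 + (-4 + 1))² = (122 - 3)² = 119² = 14161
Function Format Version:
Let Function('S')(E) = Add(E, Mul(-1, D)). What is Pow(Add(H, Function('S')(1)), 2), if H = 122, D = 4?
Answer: 14161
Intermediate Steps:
Function('S')(E) = Add(-4, E) (Function('S')(E) = Add(E, Mul(-1, 4)) = Add(E, -4) = Add(-4, E))
Pow(Add(H, Function('S')(1)), 2) = Pow(Add(122, Add(-4, 1)), 2) = Pow(Add(122, -3), 2) = Pow(119, 2) = 14161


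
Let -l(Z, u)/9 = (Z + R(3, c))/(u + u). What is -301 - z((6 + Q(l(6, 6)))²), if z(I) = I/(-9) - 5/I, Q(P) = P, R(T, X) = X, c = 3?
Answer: -42055/144 ≈ -292.05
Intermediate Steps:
l(Z, u) = -9*(3 + Z)/(2*u) (l(Z, u) = -9*(Z + 3)/(u + u) = -9*(3 + Z)/(2*u))
z(I) = -5/I - I/9 (z(I) = I*(-⅑) - 5/I = -I/9 - 5/I = -5/I - I/9)
-301 - z((6 + Q(l(6, 6)))²) = -301 - (-5/(6 + (9/2)*(-3 - 1*6)/6)² - (6 + (9/2)*(-3 - 1*6)/6)²/9) = -301 - (-5/(6 + (9/2)*(⅙)*(-3 - 6))² - (6 + (9/2)*(⅙)*(-3 - 6))²/9) = -301 - (-5/(6 + (9/2)*(⅙)*(-9))² - (6 + (9/2)*(⅙)*(-9))²/9) = -301 - (-5/(6 - 27/4)² - (6 - 27/4)²/9) = -301 - (-5/((-¾)²) - (-¾)²/9) = -301 - (-5/9/16 - ⅑*9/16) = -301 - (-5*16/9 - 1/16) = -301 - (-80/9 - 1/16) = -301 - 1*(-1289/144) = -301 + 1289/144 = -42055/144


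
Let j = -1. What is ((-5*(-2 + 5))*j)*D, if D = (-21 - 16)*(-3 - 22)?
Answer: 13875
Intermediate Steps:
D = 925 (D = -37*(-25) = 925)
((-5*(-2 + 5))*j)*D = (-5*(-2 + 5)*(-1))*925 = (-5*3*(-1))*925 = -15*(-1)*925 = 15*925 = 13875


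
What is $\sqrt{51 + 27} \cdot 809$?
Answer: $809 \sqrt{78} \approx 7144.9$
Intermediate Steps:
$\sqrt{51 + 27} \cdot 809 = \sqrt{78} \cdot 809 = 809 \sqrt{78}$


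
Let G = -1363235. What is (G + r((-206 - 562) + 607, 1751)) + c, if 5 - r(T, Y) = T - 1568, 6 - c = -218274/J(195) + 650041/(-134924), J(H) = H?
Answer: -11930533786643/8770060 ≈ -1.3604e+6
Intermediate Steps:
c = 9911673417/8770060 (c = 6 - (-218274/195 + 650041/(-134924)) = 6 - (-218274*1/195 + 650041*(-1/134924)) = 6 - (-72758/65 - 650041/134924) = 6 - 1*(-9859053057/8770060) = 6 + 9859053057/8770060 = 9911673417/8770060 ≈ 1130.2)
r(T, Y) = 1573 - T (r(T, Y) = 5 - (T - 1568) = 5 - (-1568 + T) = 5 + (1568 - T) = 1573 - T)
(G + r((-206 - 562) + 607, 1751)) + c = (-1363235 + (1573 - ((-206 - 562) + 607))) + 9911673417/8770060 = (-1363235 + (1573 - (-768 + 607))) + 9911673417/8770060 = (-1363235 + (1573 - 1*(-161))) + 9911673417/8770060 = (-1363235 + (1573 + 161)) + 9911673417/8770060 = (-1363235 + 1734) + 9911673417/8770060 = -1361501 + 9911673417/8770060 = -11930533786643/8770060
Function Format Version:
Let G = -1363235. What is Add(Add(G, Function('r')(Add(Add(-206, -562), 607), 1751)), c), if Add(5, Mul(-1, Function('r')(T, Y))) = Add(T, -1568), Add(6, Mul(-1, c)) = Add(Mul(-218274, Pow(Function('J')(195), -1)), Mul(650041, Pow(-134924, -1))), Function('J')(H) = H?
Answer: Rational(-11930533786643, 8770060) ≈ -1.3604e+6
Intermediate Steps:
c = Rational(9911673417, 8770060) (c = Add(6, Mul(-1, Add(Mul(-218274, Pow(195, -1)), Mul(650041, Pow(-134924, -1))))) = Add(6, Mul(-1, Add(Mul(-218274, Rational(1, 195)), Mul(650041, Rational(-1, 134924))))) = Add(6, Mul(-1, Add(Rational(-72758, 65), Rational(-650041, 134924)))) = Add(6, Mul(-1, Rational(-9859053057, 8770060))) = Add(6, Rational(9859053057, 8770060)) = Rational(9911673417, 8770060) ≈ 1130.2)
Function('r')(T, Y) = Add(1573, Mul(-1, T)) (Function('r')(T, Y) = Add(5, Mul(-1, Add(T, -1568))) = Add(5, Mul(-1, Add(-1568, T))) = Add(5, Add(1568, Mul(-1, T))) = Add(1573, Mul(-1, T)))
Add(Add(G, Function('r')(Add(Add(-206, -562), 607), 1751)), c) = Add(Add(-1363235, Add(1573, Mul(-1, Add(Add(-206, -562), 607)))), Rational(9911673417, 8770060)) = Add(Add(-1363235, Add(1573, Mul(-1, Add(-768, 607)))), Rational(9911673417, 8770060)) = Add(Add(-1363235, Add(1573, Mul(-1, -161))), Rational(9911673417, 8770060)) = Add(Add(-1363235, Add(1573, 161)), Rational(9911673417, 8770060)) = Add(Add(-1363235, 1734), Rational(9911673417, 8770060)) = Add(-1361501, Rational(9911673417, 8770060)) = Rational(-11930533786643, 8770060)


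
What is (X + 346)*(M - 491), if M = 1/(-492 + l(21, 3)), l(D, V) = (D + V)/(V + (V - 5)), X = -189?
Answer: -36076873/468 ≈ -77087.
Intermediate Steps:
l(D, V) = (D + V)/(-5 + 2*V) (l(D, V) = (D + V)/(V + (-5 + V)) = (D + V)/(-5 + 2*V))
M = -1/468 (M = 1/(-492 + (21 + 3)/(-5 + 2*3)) = 1/(-492 + 24/(-5 + 6)) = 1/(-492 + 24/1) = 1/(-492 + 1*24) = 1/(-492 + 24) = 1/(-468) = -1/468 ≈ -0.0021368)
(X + 346)*(M - 491) = (-189 + 346)*(-1/468 - 491) = 157*(-229789/468) = -36076873/468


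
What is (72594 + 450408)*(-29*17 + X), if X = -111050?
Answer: -58337212086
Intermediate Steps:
(72594 + 450408)*(-29*17 + X) = (72594 + 450408)*(-29*17 - 111050) = 523002*(-493 - 111050) = 523002*(-111543) = -58337212086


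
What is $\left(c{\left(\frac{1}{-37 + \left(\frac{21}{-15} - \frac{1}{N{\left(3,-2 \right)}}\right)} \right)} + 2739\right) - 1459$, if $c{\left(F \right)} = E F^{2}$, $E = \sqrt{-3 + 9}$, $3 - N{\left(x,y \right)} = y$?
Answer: $1280 + \frac{25 \sqrt{6}}{37249} \approx 1280.0$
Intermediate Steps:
$N{\left(x,y \right)} = 3 - y$
$E = \sqrt{6} \approx 2.4495$
$c{\left(F \right)} = \sqrt{6} F^{2}$
$\left(c{\left(\frac{1}{-37 + \left(\frac{21}{-15} - \frac{1}{N{\left(3,-2 \right)}}\right)} \right)} + 2739\right) - 1459 = \left(\sqrt{6} \left(\frac{1}{-37 - \left(\frac{7}{5} + \frac{1}{3 - -2}\right)}\right)^{2} + 2739\right) - 1459 = \left(\sqrt{6} \left(\frac{1}{-37 - \left(\frac{7}{5} + \frac{1}{3 + 2}\right)}\right)^{2} + 2739\right) - 1459 = \left(\sqrt{6} \left(\frac{1}{-37 - \frac{8}{5}}\right)^{2} + 2739\right) - 1459 = \left(\sqrt{6} \left(\frac{1}{- \frac{193}{5}}\right)^{2} + 2739\right) - 1459 = \left(\sqrt{6} \left(- \frac{5}{193}\right)^{2} + 2739\right) - 1459 = \left(\sqrt{6} \cdot \frac{25}{37249} + 2739\right) - 1459 = \left(\frac{25 \sqrt{6}}{37249} + 2739\right) - 1459 = \left(2739 + \frac{25 \sqrt{6}}{37249}\right) - 1459 = 1280 + \frac{25 \sqrt{6}}{37249}$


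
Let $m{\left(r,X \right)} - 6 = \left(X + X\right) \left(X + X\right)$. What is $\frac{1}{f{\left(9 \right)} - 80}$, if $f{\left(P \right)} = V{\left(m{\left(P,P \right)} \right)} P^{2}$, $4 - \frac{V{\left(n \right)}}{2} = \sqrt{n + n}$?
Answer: $- \frac{71}{2124802} - \frac{81 \sqrt{165}}{4249604} \approx -0.00027825$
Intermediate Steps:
$m{\left(r,X \right)} = 6 + 4 X^{2}$ ($m{\left(r,X \right)} = 6 + \left(X + X\right) \left(X + X\right) = 6 + 2 X 2 X = 6 + 4 X^{2}$)
$V{\left(n \right)} = 8 - 2 \sqrt{2} \sqrt{n}$ ($V{\left(n \right)} = 8 - 2 \sqrt{n + n} = 8 - 2 \sqrt{2 n} = 8 - 2 \sqrt{2} \sqrt{n}$)
$f{\left(P \right)} = P^{2} \left(8 - 2 \sqrt{2} \sqrt{6 + 4 P^{2}}\right)$ ($f{\left(P \right)} = \left(8 - 2 \sqrt{2} \sqrt{6 + 4 P^{2}}\right) P^{2} = P^{2} \left(8 - 2 \sqrt{2} \sqrt{6 + 4 P^{2}}\right)$)
$\frac{1}{f{\left(9 \right)} - 80} = \frac{1}{4 \cdot 9^{2} \left(2 - \sqrt{3 + 2 \cdot 9^{2}}\right) - 80} = \frac{1}{4 \cdot 81 \left(2 - \sqrt{3 + 2 \cdot 81}\right) - 80} = \frac{1}{4 \cdot 81 \left(2 - \sqrt{3 + 162}\right) - 80} = \frac{1}{4 \cdot 81 \left(2 - \sqrt{165}\right) - 80} = \frac{1}{\left(648 - 324 \sqrt{165}\right) - 80} = \frac{1}{568 - 324 \sqrt{165}}$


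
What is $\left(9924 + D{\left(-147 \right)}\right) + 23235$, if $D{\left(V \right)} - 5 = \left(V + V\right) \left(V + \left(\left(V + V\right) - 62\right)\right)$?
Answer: $181046$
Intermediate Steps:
$D{\left(V \right)} = 5 + 2 V \left(-62 + 3 V\right)$ ($D{\left(V \right)} = 5 + \left(V + V\right) \left(V + \left(\left(V + V\right) - 62\right)\right) = 5 + 2 V \left(V + \left(2 V - 62\right)\right) = 5 + 2 V \left(V + \left(-62 + 2 V\right)\right) = 5 + 2 V \left(-62 + 3 V\right)$)
$\left(9924 + D{\left(-147 \right)}\right) + 23235 = \left(9924 + \left(5 - -18228 + 6 \left(-147\right)^{2}\right)\right) + 23235 = \left(9924 + \left(5 + 18228 + 6 \cdot 21609\right)\right) + 23235 = \left(9924 + \left(5 + 18228 + 129654\right)\right) + 23235 = \left(9924 + 147887\right) + 23235 = 157811 + 23235 = 181046$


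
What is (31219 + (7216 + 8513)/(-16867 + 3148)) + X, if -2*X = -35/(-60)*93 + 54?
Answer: 1140093843/36584 ≈ 31164.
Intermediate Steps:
X = -433/8 (X = -(-35/(-60)*93 + 54)/2 = -(-35*(-1/60)*93 + 54)/2 = -((7/12)*93 + 54)/2 = -(217/4 + 54)/2 = -½*433/4 = -433/8 ≈ -54.125)
(31219 + (7216 + 8513)/(-16867 + 3148)) + X = (31219 + (7216 + 8513)/(-16867 + 3148)) - 433/8 = (31219 + 15729/(-13719)) - 433/8 = (31219 + 15729*(-1/13719)) - 433/8 = (31219 - 5243/4573) - 433/8 = 142759244/4573 - 433/8 = 1140093843/36584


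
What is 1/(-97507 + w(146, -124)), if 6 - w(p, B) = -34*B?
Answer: -1/101717 ≈ -9.8312e-6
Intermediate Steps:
w(p, B) = 6 + 34*B (w(p, B) = 6 - (-34)*B = 6 + 34*B)
1/(-97507 + w(146, -124)) = 1/(-97507 + (6 + 34*(-124))) = 1/(-97507 + (6 - 4216)) = 1/(-97507 - 4210) = 1/(-101717) = -1/101717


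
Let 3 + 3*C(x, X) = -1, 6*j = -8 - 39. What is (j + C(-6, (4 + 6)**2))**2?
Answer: 3025/36 ≈ 84.028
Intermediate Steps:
j = -47/6 (j = (-8 - 39)/6 = (1/6)*(-47) = -47/6 ≈ -7.8333)
C(x, X) = -4/3 (C(x, X) = -1 + (1/3)*(-1) = -1 - 1/3 = -4/3)
(j + C(-6, (4 + 6)**2))**2 = (-47/6 - 4/3)**2 = (-55/6)**2 = 3025/36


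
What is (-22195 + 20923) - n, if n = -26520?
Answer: 25248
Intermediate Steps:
(-22195 + 20923) - n = (-22195 + 20923) - 1*(-26520) = -1272 + 26520 = 25248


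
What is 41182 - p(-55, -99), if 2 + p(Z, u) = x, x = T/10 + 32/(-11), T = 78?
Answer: 2264851/55 ≈ 41179.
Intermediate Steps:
x = 269/55 (x = 78/10 + 32/(-11) = 78*(1/10) + 32*(-1/11) = 39/5 - 32/11 = 269/55 ≈ 4.8909)
p(Z, u) = 159/55 (p(Z, u) = -2 + 269/55 = 159/55)
41182 - p(-55, -99) = 41182 - 1*159/55 = 41182 - 159/55 = 2264851/55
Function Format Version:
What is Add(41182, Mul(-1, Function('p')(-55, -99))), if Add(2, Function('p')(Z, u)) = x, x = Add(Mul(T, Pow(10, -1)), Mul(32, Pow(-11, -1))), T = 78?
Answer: Rational(2264851, 55) ≈ 41179.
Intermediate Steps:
x = Rational(269, 55) (x = Add(Mul(78, Pow(10, -1)), Mul(32, Pow(-11, -1))) = Add(Mul(78, Rational(1, 10)), Mul(32, Rational(-1, 11))) = Add(Rational(39, 5), Rational(-32, 11)) = Rational(269, 55) ≈ 4.8909)
Function('p')(Z, u) = Rational(159, 55) (Function('p')(Z, u) = Add(-2, Rational(269, 55)) = Rational(159, 55))
Add(41182, Mul(-1, Function('p')(-55, -99))) = Add(41182, Mul(-1, Rational(159, 55))) = Add(41182, Rational(-159, 55)) = Rational(2264851, 55)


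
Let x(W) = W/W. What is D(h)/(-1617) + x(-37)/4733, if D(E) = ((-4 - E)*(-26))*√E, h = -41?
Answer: 1/4733 + 962*I*√41/1617 ≈ 0.00021128 + 3.8094*I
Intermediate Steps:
x(W) = 1
D(E) = √E*(104 + 26*E) (D(E) = (104 + 26*E)*√E = √E*(104 + 26*E))
D(h)/(-1617) + x(-37)/4733 = (26*√(-41)*(4 - 41))/(-1617) + 1/4733 = (26*(I*√41)*(-37))*(-1/1617) + 1*(1/4733) = -962*I*√41*(-1/1617) + 1/4733 = 962*I*√41/1617 + 1/4733 = 1/4733 + 962*I*√41/1617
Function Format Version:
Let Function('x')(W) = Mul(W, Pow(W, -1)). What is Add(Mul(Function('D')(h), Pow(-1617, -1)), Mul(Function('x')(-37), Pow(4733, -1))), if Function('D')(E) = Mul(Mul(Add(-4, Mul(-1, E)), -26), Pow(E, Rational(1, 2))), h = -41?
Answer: Add(Rational(1, 4733), Mul(Rational(962, 1617), I, Pow(41, Rational(1, 2)))) ≈ Add(0.00021128, Mul(3.8094, I))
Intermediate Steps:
Function('x')(W) = 1
Function('D')(E) = Mul(Pow(E, Rational(1, 2)), Add(104, Mul(26, E))) (Function('D')(E) = Mul(Add(104, Mul(26, E)), Pow(E, Rational(1, 2))) = Mul(Pow(E, Rational(1, 2)), Add(104, Mul(26, E))))
Add(Mul(Function('D')(h), Pow(-1617, -1)), Mul(Function('x')(-37), Pow(4733, -1))) = Add(Mul(Mul(26, Pow(-41, Rational(1, 2)), Add(4, -41)), Pow(-1617, -1)), Mul(1, Pow(4733, -1))) = Add(Mul(Mul(26, Mul(I, Pow(41, Rational(1, 2))), -37), Rational(-1, 1617)), Mul(1, Rational(1, 4733))) = Add(Mul(Mul(-962, I, Pow(41, Rational(1, 2))), Rational(-1, 1617)), Rational(1, 4733)) = Add(Mul(Rational(962, 1617), I, Pow(41, Rational(1, 2))), Rational(1, 4733)) = Add(Rational(1, 4733), Mul(Rational(962, 1617), I, Pow(41, Rational(1, 2))))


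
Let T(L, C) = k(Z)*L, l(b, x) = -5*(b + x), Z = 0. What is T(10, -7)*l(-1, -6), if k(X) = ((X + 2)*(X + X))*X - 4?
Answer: -1400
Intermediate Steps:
l(b, x) = -5*b - 5*x
k(X) = -4 + 2*X²*(2 + X) (k(X) = ((2 + X)*(2*X))*X - 4 = (2*X*(2 + X))*X - 4 = 2*X²*(2 + X) - 4 = -4 + 2*X²*(2 + X))
T(L, C) = -4*L (T(L, C) = (-4 + 2*0³ + 4*0²)*L = (-4 + 2*0 + 4*0)*L = (-4 + 0 + 0)*L = -4*L)
T(10, -7)*l(-1, -6) = (-4*10)*(-5*(-1) - 5*(-6)) = -40*(5 + 30) = -40*35 = -1400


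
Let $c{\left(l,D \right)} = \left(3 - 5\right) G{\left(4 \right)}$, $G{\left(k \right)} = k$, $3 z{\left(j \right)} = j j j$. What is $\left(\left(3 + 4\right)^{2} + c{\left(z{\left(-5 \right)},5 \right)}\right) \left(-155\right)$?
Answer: $-6355$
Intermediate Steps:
$z{\left(j \right)} = \frac{j^{3}}{3}$ ($z{\left(j \right)} = \frac{j j j}{3} = \frac{j^{2} j}{3} = \frac{j^{3}}{3}$)
$c{\left(l,D \right)} = -8$ ($c{\left(l,D \right)} = \left(3 - 5\right) 4 = \left(-2\right) 4 = -8$)
$\left(\left(3 + 4\right)^{2} + c{\left(z{\left(-5 \right)},5 \right)}\right) \left(-155\right) = \left(\left(3 + 4\right)^{2} - 8\right) \left(-155\right) = \left(7^{2} - 8\right) \left(-155\right) = \left(49 - 8\right) \left(-155\right) = 41 \left(-155\right) = -6355$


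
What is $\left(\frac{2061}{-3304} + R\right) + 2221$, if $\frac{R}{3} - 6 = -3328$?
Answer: $- \frac{25591541}{3304} \approx -7745.6$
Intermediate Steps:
$R = -9966$ ($R = 18 + 3 \left(-3328\right) = 18 - 9984 = -9966$)
$\left(\frac{2061}{-3304} + R\right) + 2221 = \left(\frac{2061}{-3304} - 9966\right) + 2221 = \left(2061 \left(- \frac{1}{3304}\right) - 9966\right) + 2221 = \left(- \frac{2061}{3304} - 9966\right) + 2221 = - \frac{32929725}{3304} + 2221 = - \frac{25591541}{3304}$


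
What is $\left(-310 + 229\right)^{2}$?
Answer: $6561$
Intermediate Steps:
$\left(-310 + 229\right)^{2} = \left(-81\right)^{2} = 6561$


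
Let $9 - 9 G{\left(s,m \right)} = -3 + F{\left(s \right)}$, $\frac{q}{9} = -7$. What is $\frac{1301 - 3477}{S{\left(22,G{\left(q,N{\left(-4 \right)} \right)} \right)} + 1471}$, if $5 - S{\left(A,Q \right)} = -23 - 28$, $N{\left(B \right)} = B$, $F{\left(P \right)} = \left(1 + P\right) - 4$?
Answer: $- \frac{2176}{1527} \approx -1.425$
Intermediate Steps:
$q = -63$ ($q = 9 \left(-7\right) = -63$)
$F{\left(P \right)} = -3 + P$
$G{\left(s,m \right)} = \frac{5}{3} - \frac{s}{9}$ ($G{\left(s,m \right)} = 1 - \frac{-3 + \left(-3 + s\right)}{9} = 1 - \frac{-6 + s}{9} = 1 - \left(- \frac{2}{3} + \frac{s}{9}\right) = \frac{5}{3} - \frac{s}{9}$)
$S{\left(A,Q \right)} = 56$ ($S{\left(A,Q \right)} = 5 - \left(-23 - 28\right) = 5 - -51 = 5 + 51 = 56$)
$\frac{1301 - 3477}{S{\left(22,G{\left(q,N{\left(-4 \right)} \right)} \right)} + 1471} = \frac{1301 - 3477}{56 + 1471} = - \frac{2176}{1527}$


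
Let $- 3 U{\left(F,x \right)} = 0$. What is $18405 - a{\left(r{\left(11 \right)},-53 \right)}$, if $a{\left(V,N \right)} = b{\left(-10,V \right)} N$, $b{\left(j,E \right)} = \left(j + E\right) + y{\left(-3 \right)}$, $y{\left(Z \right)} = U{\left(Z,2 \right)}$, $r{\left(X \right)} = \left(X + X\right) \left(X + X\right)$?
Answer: $43527$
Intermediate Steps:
$r{\left(X \right)} = 4 X^{2}$ ($r{\left(X \right)} = 2 X 2 X = 4 X^{2}$)
$U{\left(F,x \right)} = 0$ ($U{\left(F,x \right)} = \left(- \frac{1}{3}\right) 0 = 0$)
$y{\left(Z \right)} = 0$
$b{\left(j,E \right)} = E + j$ ($b{\left(j,E \right)} = \left(j + E\right) + 0 = \left(E + j\right) + 0 = E + j$)
$a{\left(V,N \right)} = N \left(-10 + V\right)$ ($a{\left(V,N \right)} = \left(V - 10\right) N = \left(-10 + V\right) N = N \left(-10 + V\right)$)
$18405 - a{\left(r{\left(11 \right)},-53 \right)} = 18405 - - 53 \left(-10 + 4 \cdot 11^{2}\right) = 18405 - - 53 \left(-10 + 4 \cdot 121\right) = 18405 - - 53 \left(-10 + 484\right) = 18405 - \left(-53\right) 474 = 18405 - -25122 = 18405 + 25122 = 43527$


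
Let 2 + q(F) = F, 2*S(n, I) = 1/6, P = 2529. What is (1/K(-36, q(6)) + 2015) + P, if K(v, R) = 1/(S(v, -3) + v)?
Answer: 54097/12 ≈ 4508.1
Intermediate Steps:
S(n, I) = 1/12 (S(n, I) = (½)/6 = (½)*(⅙) = 1/12)
q(F) = -2 + F
K(v, R) = 1/(1/12 + v)
(1/K(-36, q(6)) + 2015) + P = (1/(12/(1 + 12*(-36))) + 2015) + 2529 = (1/(12/(1 - 432)) + 2015) + 2529 = (1/(12/(-431)) + 2015) + 2529 = (1/(12*(-1/431)) + 2015) + 2529 = (1/(-12/431) + 2015) + 2529 = (-431/12 + 2015) + 2529 = 23749/12 + 2529 = 54097/12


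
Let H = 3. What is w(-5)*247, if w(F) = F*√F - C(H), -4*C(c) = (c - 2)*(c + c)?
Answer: 741/2 - 1235*I*√5 ≈ 370.5 - 2761.5*I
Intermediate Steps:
C(c) = -c*(-2 + c)/2 (C(c) = -(c - 2)*(c + c)/4 = -(-2 + c)*2*c/4 = -c*(-2 + c)/2)
w(F) = 3/2 + F^(3/2) (w(F) = F*√F - 3*(2 - 1*3)/2 = F^(3/2) - 3*(2 - 3)/2 = F^(3/2) - 3*(-1)/2 = F^(3/2) - 1*(-3/2) = F^(3/2) + 3/2 = 3/2 + F^(3/2))
w(-5)*247 = (3/2 + (-5)^(3/2))*247 = (3/2 - 5*I*√5)*247 = 741/2 - 1235*I*√5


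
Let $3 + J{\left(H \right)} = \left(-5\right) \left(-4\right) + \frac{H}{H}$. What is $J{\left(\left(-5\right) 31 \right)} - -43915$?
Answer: $43933$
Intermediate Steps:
$J{\left(H \right)} = 18$ ($J{\left(H \right)} = -3 + \left(\left(-5\right) \left(-4\right) + \frac{H}{H}\right) = -3 + \left(20 + 1\right) = -3 + 21 = 18$)
$J{\left(\left(-5\right) 31 \right)} - -43915 = 18 - -43915 = 18 + 43915 = 43933$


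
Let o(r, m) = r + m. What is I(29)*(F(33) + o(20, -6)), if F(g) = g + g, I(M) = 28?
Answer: 2240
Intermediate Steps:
o(r, m) = m + r
F(g) = 2*g
I(29)*(F(33) + o(20, -6)) = 28*(2*33 + (-6 + 20)) = 28*(66 + 14) = 28*80 = 2240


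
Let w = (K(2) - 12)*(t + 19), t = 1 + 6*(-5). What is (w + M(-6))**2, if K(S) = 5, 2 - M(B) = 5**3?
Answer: 2809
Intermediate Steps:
M(B) = -123 (M(B) = 2 - 1*5**3 = 2 - 1*125 = 2 - 125 = -123)
t = -29 (t = 1 - 30 = -29)
w = 70 (w = (5 - 12)*(-29 + 19) = -7*(-10) = 70)
(w + M(-6))**2 = (70 - 123)**2 = (-53)**2 = 2809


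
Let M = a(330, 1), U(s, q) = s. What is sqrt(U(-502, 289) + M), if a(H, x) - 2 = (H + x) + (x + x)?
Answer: I*sqrt(167) ≈ 12.923*I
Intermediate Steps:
a(H, x) = 2 + H + 3*x (a(H, x) = 2 + ((H + x) + (x + x)) = 2 + ((H + x) + 2*x) = 2 + (H + 3*x) = 2 + H + 3*x)
M = 335 (M = 2 + 330 + 3*1 = 2 + 330 + 3 = 335)
sqrt(U(-502, 289) + M) = sqrt(-502 + 335) = sqrt(-167) = I*sqrt(167)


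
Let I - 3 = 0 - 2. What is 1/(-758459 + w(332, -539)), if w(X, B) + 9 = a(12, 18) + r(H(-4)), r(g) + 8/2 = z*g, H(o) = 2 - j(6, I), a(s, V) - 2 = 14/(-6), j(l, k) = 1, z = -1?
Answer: -3/2275420 ≈ -1.3184e-6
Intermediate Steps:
I = 1 (I = 3 + (0 - 2) = 3 - 2 = 1)
a(s, V) = -⅓ (a(s, V) = 2 + 14/(-6) = 2 + 14*(-⅙) = 2 - 7/3 = -⅓)
H(o) = 1 (H(o) = 2 - 1*1 = 2 - 1 = 1)
r(g) = -4 - g
w(X, B) = -43/3 (w(X, B) = -9 + (-⅓ + (-4 - 1*1)) = -9 + (-⅓ + (-4 - 1)) = -9 + (-⅓ - 5) = -9 - 16/3 = -43/3)
1/(-758459 + w(332, -539)) = 1/(-758459 - 43/3) = 1/(-2275420/3) = -3/2275420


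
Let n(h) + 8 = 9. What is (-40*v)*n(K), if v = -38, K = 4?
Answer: 1520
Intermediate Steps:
n(h) = 1 (n(h) = -8 + 9 = 1)
(-40*v)*n(K) = -40*(-38)*1 = 1520*1 = 1520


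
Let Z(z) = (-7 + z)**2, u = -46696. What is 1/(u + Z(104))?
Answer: -1/37287 ≈ -2.6819e-5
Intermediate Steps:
1/(u + Z(104)) = 1/(-46696 + (-7 + 104)**2) = 1/(-46696 + 97**2) = 1/(-46696 + 9409) = 1/(-37287) = -1/37287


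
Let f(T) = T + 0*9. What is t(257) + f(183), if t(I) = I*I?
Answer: 66232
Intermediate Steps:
t(I) = I²
f(T) = T (f(T) = T + 0 = T)
t(257) + f(183) = 257² + 183 = 66049 + 183 = 66232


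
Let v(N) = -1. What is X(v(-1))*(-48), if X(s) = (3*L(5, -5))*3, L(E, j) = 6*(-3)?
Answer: 7776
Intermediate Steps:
L(E, j) = -18
X(s) = -162 (X(s) = (3*(-18))*3 = -54*3 = -162)
X(v(-1))*(-48) = -162*(-48) = 7776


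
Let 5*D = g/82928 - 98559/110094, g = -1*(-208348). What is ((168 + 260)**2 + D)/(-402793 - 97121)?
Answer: -69685417392145/190173018613752 ≈ -0.36643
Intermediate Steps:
g = 208348
D = 123038033/380411468 (D = (208348/82928 - 98559/110094)/5 = (208348*(1/82928) - 98559*1/110094)/5 = (52087/20732 - 32853/36698)/5 = (1/5)*(615190165/380411468) = 123038033/380411468 ≈ 0.32343)
((168 + 260)**2 + D)/(-402793 - 97121) = ((168 + 260)**2 + 123038033/380411468)/(-402793 - 97121) = (428**2 + 123038033/380411468)/(-499914) = (183184 + 123038033/380411468)*(-1/499914) = (69685417392145/380411468)*(-1/499914) = -69685417392145/190173018613752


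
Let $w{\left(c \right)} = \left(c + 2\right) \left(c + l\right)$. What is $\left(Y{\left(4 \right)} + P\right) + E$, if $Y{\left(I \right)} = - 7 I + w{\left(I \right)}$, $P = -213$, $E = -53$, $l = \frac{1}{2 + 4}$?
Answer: $-269$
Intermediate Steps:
$l = \frac{1}{6} \approx 0.16667$
$w{\left(c \right)} = \left(2 + c\right) \left(\frac{1}{6} + c\right)$ ($w{\left(c \right)} = \left(c + 2\right) \left(c + \frac{1}{6}\right) = \left(2 + c\right) \left(\frac{1}{6} + c\right)$)
$Y{\left(I \right)} = \frac{1}{3} + I^{2} - \frac{29 I}{6}$ ($Y{\left(I \right)} = - 7 I + \left(\frac{1}{3} + I^{2} + \frac{13 I}{6}\right) = \frac{1}{3} + I^{2} - \frac{29 I}{6}$)
$\left(Y{\left(4 \right)} + P\right) + E = \left(\left(\frac{1}{3} + 4^{2} - \frac{58}{3}\right) - 213\right) - 53 = \left(\left(\frac{1}{3} + 16 - \frac{58}{3}\right) - 213\right) - 53 = \left(-3 - 213\right) - 53 = -216 - 53 = -269$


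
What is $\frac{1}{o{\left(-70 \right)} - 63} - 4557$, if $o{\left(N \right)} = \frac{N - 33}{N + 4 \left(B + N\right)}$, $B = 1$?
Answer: $- \frac{98864461}{21695} \approx -4557.0$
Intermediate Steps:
$o{\left(N \right)} = \frac{-33 + N}{4 + 5 N}$ ($o{\left(N \right)} = \frac{N - 33}{N + 4 \left(1 + N\right)} = \frac{-33 + N}{N + \left(4 + 4 N\right)} = \frac{-33 + N}{4 + 5 N}$)
$\frac{1}{o{\left(-70 \right)} - 63} - 4557 = \frac{1}{\frac{-33 - 70}{4 + 5 \left(-70\right)} - 63} - 4557 = \frac{1}{\frac{1}{4 - 350} \left(-103\right) - 63} - 4557 = \frac{1}{\frac{1}{-346} \left(-103\right) - 63} - 4557 = \frac{1}{\left(- \frac{1}{346}\right) \left(-103\right) - 63} - 4557 = \frac{1}{\frac{103}{346} - 63} - 4557 = \frac{1}{- \frac{21695}{346}} - 4557 = - \frac{346}{21695} - 4557 = - \frac{98864461}{21695}$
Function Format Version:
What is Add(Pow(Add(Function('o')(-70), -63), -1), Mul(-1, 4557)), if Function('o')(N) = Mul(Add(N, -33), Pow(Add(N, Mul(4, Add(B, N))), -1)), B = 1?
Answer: Rational(-98864461, 21695) ≈ -4557.0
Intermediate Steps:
Function('o')(N) = Mul(Pow(Add(4, Mul(5, N)), -1), Add(-33, N)) (Function('o')(N) = Mul(Add(N, -33), Pow(Add(N, Mul(4, Add(1, N))), -1)) = Mul(Add(-33, N), Pow(Add(N, Add(4, Mul(4, N))), -1)) = Mul(Add(-33, N), Pow(Add(4, Mul(5, N)), -1)) = Mul(Pow(Add(4, Mul(5, N)), -1), Add(-33, N)))
Add(Pow(Add(Function('o')(-70), -63), -1), Mul(-1, 4557)) = Add(Pow(Add(Mul(Pow(Add(4, Mul(5, -70)), -1), Add(-33, -70)), -63), -1), Mul(-1, 4557)) = Add(Pow(Add(Mul(Pow(Add(4, -350), -1), -103), -63), -1), -4557) = Add(Pow(Add(Mul(Pow(-346, -1), -103), -63), -1), -4557) = Add(Pow(Add(Mul(Rational(-1, 346), -103), -63), -1), -4557) = Add(Pow(Add(Rational(103, 346), -63), -1), -4557) = Add(Pow(Rational(-21695, 346), -1), -4557) = Add(Rational(-346, 21695), -4557) = Rational(-98864461, 21695)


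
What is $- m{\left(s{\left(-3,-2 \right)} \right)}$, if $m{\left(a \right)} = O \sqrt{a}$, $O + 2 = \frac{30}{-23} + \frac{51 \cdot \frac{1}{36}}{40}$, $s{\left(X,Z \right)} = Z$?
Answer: $\frac{36089 i \sqrt{2}}{11040} \approx 4.623 i$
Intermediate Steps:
$O = - \frac{36089}{11040}$ ($O = -2 + \left(\frac{30}{-23} + \frac{51 \cdot \frac{1}{36}}{40}\right) = -2 + \left(30 \left(- \frac{1}{23}\right) + 51 \cdot \frac{1}{36} \cdot \frac{1}{40}\right) = -2 + \left(- \frac{30}{23} + \frac{17}{12} \cdot \frac{1}{40}\right) = -2 + \left(- \frac{30}{23} + \frac{17}{480}\right) = -2 - \frac{14009}{11040} = - \frac{36089}{11040} \approx -3.2689$)
$m{\left(a \right)} = - \frac{36089 \sqrt{a}}{11040}$
$- m{\left(s{\left(-3,-2 \right)} \right)} = - \frac{\left(-36089\right) \sqrt{-2}}{11040} = - \frac{\left(-36089\right) i \sqrt{2}}{11040} = \frac{36089 i \sqrt{2}}{11040}$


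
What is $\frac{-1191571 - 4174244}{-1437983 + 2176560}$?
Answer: $- \frac{766545}{105511} \approx -7.2651$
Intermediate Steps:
$\frac{-1191571 - 4174244}{-1437983 + 2176560} = - \frac{5365815}{738577} = \left(-5365815\right) \frac{1}{738577} = - \frac{766545}{105511}$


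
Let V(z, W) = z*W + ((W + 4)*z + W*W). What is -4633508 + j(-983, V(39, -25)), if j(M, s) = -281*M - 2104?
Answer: -4359389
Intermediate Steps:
V(z, W) = W² + W*z + z*(4 + W) (V(z, W) = W*z + ((4 + W)*z + W²) = W*z + (z*(4 + W) + W²) = W*z + (W² + z*(4 + W)) = W² + W*z + z*(4 + W))
j(M, s) = -2104 - 281*M
-4633508 + j(-983, V(39, -25)) = -4633508 + (-2104 - 281*(-983)) = -4633508 + (-2104 + 276223) = -4633508 + 274119 = -4359389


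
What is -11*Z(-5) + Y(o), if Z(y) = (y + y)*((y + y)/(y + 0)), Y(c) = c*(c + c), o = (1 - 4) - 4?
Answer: 318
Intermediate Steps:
o = -7 (o = -3 - 4 = -7)
Y(c) = 2*c² (Y(c) = c*(2*c) = 2*c²)
Z(y) = 4*y (Z(y) = (2*y)*((2*y)/y) = (2*y)*2 = 4*y)
-11*Z(-5) + Y(o) = -44*(-5) + 2*(-7)² = -11*(-20) + 2*49 = 220 + 98 = 318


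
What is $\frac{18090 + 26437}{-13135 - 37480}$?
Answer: $- \frac{44527}{50615} \approx -0.87972$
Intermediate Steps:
$\frac{18090 + 26437}{-13135 - 37480} = \frac{44527}{-50615} = 44527 \left(- \frac{1}{50615}\right) = - \frac{44527}{50615}$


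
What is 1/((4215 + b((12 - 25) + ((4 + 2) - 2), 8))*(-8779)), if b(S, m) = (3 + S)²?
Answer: -1/37319529 ≈ -2.6796e-8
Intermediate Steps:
1/((4215 + b((12 - 25) + ((4 + 2) - 2), 8))*(-8779)) = 1/((4215 + (3 + ((12 - 25) + ((4 + 2) - 2)))²)*(-8779)) = -1/8779/(4215 + (3 + (-13 + (6 - 2)))²) = -1/8779/(4215 + (3 + (-13 + 4))²) = -1/8779/(4215 + (3 - 9)²) = -1/8779/(4215 + (-6)²) = -1/8779/(4215 + 36) = -1/8779/4251 = (1/4251)*(-1/8779) = -1/37319529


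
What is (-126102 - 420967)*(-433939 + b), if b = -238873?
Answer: 368074588028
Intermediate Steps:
(-126102 - 420967)*(-433939 + b) = (-126102 - 420967)*(-433939 - 238873) = -547069*(-672812) = 368074588028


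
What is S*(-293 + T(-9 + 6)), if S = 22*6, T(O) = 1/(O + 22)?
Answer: -734712/19 ≈ -38669.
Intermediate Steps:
T(O) = 1/(22 + O)
S = 132
S*(-293 + T(-9 + 6)) = 132*(-293 + 1/(22 + (-9 + 6))) = 132*(-293 + 1/(22 - 3)) = 132*(-293 + 1/19) = 132*(-5566/19) = -734712/19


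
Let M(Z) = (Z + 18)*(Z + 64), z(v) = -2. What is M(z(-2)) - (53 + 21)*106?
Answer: -6852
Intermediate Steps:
M(Z) = (18 + Z)*(64 + Z)
M(z(-2)) - (53 + 21)*106 = (1152 + (-2)² + 82*(-2)) - (53 + 21)*106 = (1152 + 4 - 164) - 74*106 = 992 - 1*7844 = 992 - 7844 = -6852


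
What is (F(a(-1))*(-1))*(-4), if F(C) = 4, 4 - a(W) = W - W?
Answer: 16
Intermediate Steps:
a(W) = 4 (a(W) = 4 - (W - W) = 4 - 1*0 = 4 + 0 = 4)
(F(a(-1))*(-1))*(-4) = (4*(-1))*(-4) = -4*(-4) = 16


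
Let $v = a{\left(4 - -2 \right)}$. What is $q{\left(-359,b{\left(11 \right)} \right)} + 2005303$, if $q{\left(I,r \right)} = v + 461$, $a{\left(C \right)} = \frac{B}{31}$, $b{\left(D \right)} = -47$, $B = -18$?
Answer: $\frac{62178666}{31} \approx 2.0058 \cdot 10^{6}$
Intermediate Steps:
$a{\left(C \right)} = - \frac{18}{31}$
$v = - \frac{18}{31} \approx -0.58065$
$q{\left(I,r \right)} = \frac{14273}{31}$ ($q{\left(I,r \right)} = - \frac{18}{31} + 461 = \frac{14273}{31}$)
$q{\left(-359,b{\left(11 \right)} \right)} + 2005303 = \frac{14273}{31} + 2005303 = \frac{62178666}{31}$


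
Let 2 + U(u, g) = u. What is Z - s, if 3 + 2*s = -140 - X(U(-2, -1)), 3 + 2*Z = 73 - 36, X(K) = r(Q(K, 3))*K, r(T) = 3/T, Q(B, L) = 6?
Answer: 175/2 ≈ 87.500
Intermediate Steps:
U(u, g) = -2 + u
X(K) = K/2 (X(K) = (3/6)*K = (3*(⅙))*K = K/2)
Z = 17 (Z = -3/2 + (73 - 36)/2 = -3/2 + (½)*37 = -3/2 + 37/2 = 17)
s = -141/2 (s = -3/2 + (-140 - (-2 - 2)/2)/2 = -3/2 + (-140 - (-4)/2)/2 = -3/2 + (-140 - 1*(-2))/2 = -3/2 + (-140 + 2)/2 = -3/2 + (½)*(-138) = -3/2 - 69 = -141/2 ≈ -70.500)
Z - s = 17 - 1*(-141/2) = 17 + 141/2 = 175/2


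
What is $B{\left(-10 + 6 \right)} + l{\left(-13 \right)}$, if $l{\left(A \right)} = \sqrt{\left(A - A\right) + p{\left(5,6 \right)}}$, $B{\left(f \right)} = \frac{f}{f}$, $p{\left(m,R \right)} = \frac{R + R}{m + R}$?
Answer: $1 + \frac{2 \sqrt{33}}{11} \approx 2.0445$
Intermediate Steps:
$p{\left(m,R \right)} = \frac{2 R}{R + m}$
$B{\left(f \right)} = 1$
$l{\left(A \right)} = \frac{2 \sqrt{33}}{11}$ ($l{\left(A \right)} = \sqrt{\left(A - A\right) + 2 \cdot 6 \frac{1}{6 + 5}} = \sqrt{0 + 2 \cdot 6 \cdot \frac{1}{11}} = \sqrt{0 + \frac{12}{11}} = \sqrt{\frac{12}{11}} = \frac{2 \sqrt{33}}{11}$)
$B{\left(-10 + 6 \right)} + l{\left(-13 \right)} = 1 + \frac{2 \sqrt{33}}{11}$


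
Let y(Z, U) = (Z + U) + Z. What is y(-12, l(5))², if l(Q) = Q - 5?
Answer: 576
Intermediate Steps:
l(Q) = -5 + Q
y(Z, U) = U + 2*Z (y(Z, U) = (U + Z) + Z = U + 2*Z)
y(-12, l(5))² = ((-5 + 5) + 2*(-12))² = (0 - 24)² = (-24)² = 576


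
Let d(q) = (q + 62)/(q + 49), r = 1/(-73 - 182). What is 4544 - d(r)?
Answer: 56756927/12494 ≈ 4542.7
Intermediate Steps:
r = -1/255 (r = 1/(-255) = -1/255 ≈ -0.0039216)
d(q) = (62 + q)/(49 + q)
4544 - d(r) = 4544 - (62 - 1/255)/(49 - 1/255) = 4544 - 15809/(12494/255*255) = 4544 - 255*15809/(12494*255) = 4544 - 1*15809/12494 = 4544 - 15809/12494 = 56756927/12494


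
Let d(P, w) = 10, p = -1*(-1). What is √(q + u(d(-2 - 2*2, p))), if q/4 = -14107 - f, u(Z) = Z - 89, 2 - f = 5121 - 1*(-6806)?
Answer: I*√8807 ≈ 93.846*I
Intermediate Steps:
f = -11925 (f = 2 - (5121 - 1*(-6806)) = 2 - (5121 + 6806) = 2 - 1*11927 = 2 - 11927 = -11925)
p = 1
u(Z) = -89 + Z
q = -8728 (q = 4*(-14107 - 1*(-11925)) = 4*(-14107 + 11925) = 4*(-2182) = -8728)
√(q + u(d(-2 - 2*2, p))) = √(-8728 + (-89 + 10)) = √(-8728 - 79) = √(-8807) = I*√8807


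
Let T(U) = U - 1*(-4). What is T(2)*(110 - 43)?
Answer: 402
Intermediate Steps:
T(U) = 4 + U (T(U) = U + 4 = 4 + U)
T(2)*(110 - 43) = (4 + 2)*(110 - 43) = 6*67 = 402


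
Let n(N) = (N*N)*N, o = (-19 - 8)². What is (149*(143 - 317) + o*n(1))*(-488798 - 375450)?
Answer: 21776456856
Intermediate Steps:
o = 729 (o = (-27)² = 729)
n(N) = N³ (n(N) = N²*N = N³)
(149*(143 - 317) + o*n(1))*(-488798 - 375450) = (149*(143 - 317) + 729*1³)*(-488798 - 375450) = (149*(-174) + 729*1)*(-864248) = (-25926 + 729)*(-864248) = -25197*(-864248) = 21776456856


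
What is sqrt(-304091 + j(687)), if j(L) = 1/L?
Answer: 2*I*sqrt(35880381123)/687 ≈ 551.44*I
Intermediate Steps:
sqrt(-304091 + j(687)) = sqrt(-304091 + 1/687) = sqrt(-208910516/687) = 2*I*sqrt(35880381123)/687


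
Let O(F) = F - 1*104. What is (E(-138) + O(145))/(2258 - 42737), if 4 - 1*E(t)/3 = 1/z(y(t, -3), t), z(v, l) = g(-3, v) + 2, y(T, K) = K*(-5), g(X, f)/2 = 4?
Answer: -527/404790 ≈ -0.0013019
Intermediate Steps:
g(X, f) = 8 (g(X, f) = 2*4 = 8)
O(F) = -104 + F (O(F) = F - 104 = -104 + F)
y(T, K) = -5*K
z(v, l) = 10 (z(v, l) = 8 + 2 = 10)
E(t) = 117/10 (E(t) = 12 - 3/10 = 117/10)
(E(-138) + O(145))/(2258 - 42737) = (117/10 + (-104 + 145))/(2258 - 42737) = (117/10 + 41)/(-40479) = (527/10)*(-1/40479) = -527/404790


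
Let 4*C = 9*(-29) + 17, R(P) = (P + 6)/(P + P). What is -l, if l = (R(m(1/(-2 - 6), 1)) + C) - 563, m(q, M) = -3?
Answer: 1249/2 ≈ 624.50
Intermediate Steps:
R(P) = (6 + P)/(2*P) (R(P) = (6 + P)/((2*P)) = (6 + P)*(1/(2*P)) = (6 + P)/(2*P))
C = -61 (C = (9*(-29) + 17)/4 = (-261 + 17)/4 = (¼)*(-244) = -61)
l = -1249/2 (l = ((½)*(6 - 3)/(-3) - 61) - 563 = ((½)*(-⅓)*3 - 61) - 563 = (-½ - 61) - 563 = -123/2 - 563 = -1249/2 ≈ -624.50)
-l = -1*(-1249/2) = 1249/2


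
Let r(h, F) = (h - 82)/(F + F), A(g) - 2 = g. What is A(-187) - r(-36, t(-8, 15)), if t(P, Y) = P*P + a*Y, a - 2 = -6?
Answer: -681/4 ≈ -170.25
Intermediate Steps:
a = -4 (a = 2 - 6 = -4)
A(g) = 2 + g
t(P, Y) = P² - 4*Y (t(P, Y) = P*P - 4*Y = P² - 4*Y)
r(h, F) = (-82 + h)/(2*F) (r(h, F) = (-82 + h)/((2*F)) = (-82 + h)*(1/(2*F)) = (-82 + h)/(2*F))
A(-187) - r(-36, t(-8, 15)) = (2 - 187) - (-82 - 36)/(2*((-8)² - 4*15)) = -185 - (-118)/(2*(64 - 60)) = -185 - (-118)/(2*4) = -185 - 1*(-59/4) = -185 + 59/4 = -681/4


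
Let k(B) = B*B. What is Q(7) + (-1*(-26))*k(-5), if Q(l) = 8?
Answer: 658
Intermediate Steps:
k(B) = B²
Q(7) + (-1*(-26))*k(-5) = 8 - 1*(-26)*(-5)² = 8 + 26*25 = 8 + 650 = 658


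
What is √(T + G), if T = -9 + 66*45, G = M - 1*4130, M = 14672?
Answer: √13503 ≈ 116.20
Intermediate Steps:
G = 10542 (G = 14672 - 1*4130 = 14672 - 4130 = 10542)
T = 2961 (T = -9 + 2970 = 2961)
√(T + G) = √(2961 + 10542) = √13503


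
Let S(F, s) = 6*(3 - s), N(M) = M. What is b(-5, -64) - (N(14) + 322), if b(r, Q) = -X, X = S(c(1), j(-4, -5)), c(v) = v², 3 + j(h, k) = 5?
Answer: -342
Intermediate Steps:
j(h, k) = 2 (j(h, k) = -3 + 5 = 2)
S(F, s) = 18 - 6*s
X = 6 (X = 18 - 6*2 = 18 - 12 = 6)
b(r, Q) = -6 (b(r, Q) = -1*6 = -6)
b(-5, -64) - (N(14) + 322) = -6 - (14 + 322) = -6 - 1*336 = -6 - 336 = -342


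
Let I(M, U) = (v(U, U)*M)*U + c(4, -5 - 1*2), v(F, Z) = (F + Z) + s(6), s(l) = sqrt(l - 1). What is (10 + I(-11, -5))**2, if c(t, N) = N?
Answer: 314334 - 60170*sqrt(5) ≈ 1.7979e+5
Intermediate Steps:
s(l) = sqrt(-1 + l)
v(F, Z) = F + Z + sqrt(5) (v(F, Z) = (F + Z) + sqrt(-1 + 6) = (F + Z) + sqrt(5) = F + Z + sqrt(5))
I(M, U) = -7 + M*U*(sqrt(5) + 2*U) (I(M, U) = ((U + U + sqrt(5))*M)*U + (-5 - 1*2) = ((sqrt(5) + 2*U)*M)*U + (-5 - 2) = (M*(sqrt(5) + 2*U))*U - 7 = M*U*(sqrt(5) + 2*U) - 7 = -7 + M*U*(sqrt(5) + 2*U))
(10 + I(-11, -5))**2 = (10 + (-7 - 11*(-5)*(sqrt(5) + 2*(-5))))**2 = (10 + (-7 - 11*(-5)*(sqrt(5) - 10)))**2 = (10 + (-7 - 11*(-5)*(-10 + sqrt(5))))**2 = (10 + (-7 + (-550 + 55*sqrt(5))))**2 = (10 + (-557 + 55*sqrt(5)))**2 = (-547 + 55*sqrt(5))**2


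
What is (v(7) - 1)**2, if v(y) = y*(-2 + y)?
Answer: 1156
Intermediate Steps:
(v(7) - 1)**2 = (7*(-2 + 7) - 1)**2 = (7*5 - 1)**2 = (35 - 1)**2 = 34**2 = 1156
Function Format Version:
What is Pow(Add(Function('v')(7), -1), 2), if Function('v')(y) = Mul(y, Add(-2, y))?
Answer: 1156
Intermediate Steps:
Pow(Add(Function('v')(7), -1), 2) = Pow(Add(Mul(7, Add(-2, 7)), -1), 2) = Pow(Add(Mul(7, 5), -1), 2) = Pow(Add(35, -1), 2) = Pow(34, 2) = 1156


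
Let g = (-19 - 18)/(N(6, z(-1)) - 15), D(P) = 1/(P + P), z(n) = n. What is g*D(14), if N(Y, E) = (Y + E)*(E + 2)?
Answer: 37/280 ≈ 0.13214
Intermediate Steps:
D(P) = 1/(2*P)
N(Y, E) = (2 + E)*(E + Y) (N(Y, E) = (E + Y)*(2 + E) = (2 + E)*(E + Y))
g = 37/10 (g = (-19 - 18)/(((-1)² + 2*(-1) + 2*6 - 1*6) - 15) = -37/((1 - 2 + 12 - 6) - 15) = -37/(5 - 15) = -37/(-10) = -37*(-⅒) = 37/10 ≈ 3.7000)
g*D(14) = 37*((½)/14)/10 = 37*((½)*(1/14))/10 = (37/10)*(1/28) = 37/280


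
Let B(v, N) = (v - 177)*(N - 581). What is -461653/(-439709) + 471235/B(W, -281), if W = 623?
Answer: -29722851459/169047004468 ≈ -0.17583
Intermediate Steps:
B(v, N) = (-581 + N)*(-177 + v) (B(v, N) = (-177 + v)*(-581 + N) = (-581 + N)*(-177 + v))
-461653/(-439709) + 471235/B(W, -281) = -461653/(-439709) + 471235/(102837 - 581*623 - 177*(-281) - 281*623) = -461653*(-1/439709) + 471235/(102837 - 361963 + 49737 - 175063) = 461653/439709 + 471235/(-384452) = 461653/439709 + 471235*(-1/384452) = 461653/439709 - 471235/384452 = -29722851459/169047004468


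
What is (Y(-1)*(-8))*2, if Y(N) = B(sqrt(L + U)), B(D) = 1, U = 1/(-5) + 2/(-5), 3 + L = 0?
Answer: -16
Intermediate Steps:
L = -3 (L = -3 + 0 = -3)
U = -3/5 (U = 1*(-1/5) + 2*(-1/5) = -1/5 - 2/5 = -3/5 ≈ -0.60000)
Y(N) = 1
(Y(-1)*(-8))*2 = (1*(-8))*2 = -8*2 = -16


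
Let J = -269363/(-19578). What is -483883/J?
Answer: -9473461374/269363 ≈ -35170.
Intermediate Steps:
J = 269363/19578 (J = -269363*(-1/19578) = 269363/19578 ≈ 13.758)
-483883/J = -483883/269363/19578 = -483883*19578/269363 = -9473461374/269363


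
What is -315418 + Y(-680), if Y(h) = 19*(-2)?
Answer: -315456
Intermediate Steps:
Y(h) = -38
-315418 + Y(-680) = -315418 - 38 = -315456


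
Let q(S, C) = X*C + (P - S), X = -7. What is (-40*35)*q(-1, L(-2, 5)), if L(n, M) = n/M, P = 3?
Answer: -9520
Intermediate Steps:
q(S, C) = 3 - S - 7*C (q(S, C) = -7*C + (3 - S) = 3 - S - 7*C)
(-40*35)*q(-1, L(-2, 5)) = (-40*35)*(3 - 1*(-1) - (-14)/5) = -1400*(3 + 1 - (-14)/5) = -1400*(3 + 1 - 7*(-⅖)) = -1400*(3 + 1 + 14/5) = -1400*34/5 = -9520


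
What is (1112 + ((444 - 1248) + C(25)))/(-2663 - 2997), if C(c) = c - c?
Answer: -77/1415 ≈ -0.054417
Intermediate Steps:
C(c) = 0
(1112 + ((444 - 1248) + C(25)))/(-2663 - 2997) = (1112 + ((444 - 1248) + 0))/(-2663 - 2997) = (1112 + (-804 + 0))/(-5660) = (1112 - 804)*(-1/5660) = 308*(-1/5660) = -77/1415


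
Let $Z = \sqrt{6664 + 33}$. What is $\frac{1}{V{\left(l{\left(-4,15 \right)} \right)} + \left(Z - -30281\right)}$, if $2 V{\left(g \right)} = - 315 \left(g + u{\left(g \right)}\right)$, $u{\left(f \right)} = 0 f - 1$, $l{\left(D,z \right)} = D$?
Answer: $\frac{124274}{3860979981} - \frac{4 \sqrt{6697}}{3860979981} \approx 3.2102 \cdot 10^{-5}$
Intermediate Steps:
$Z = \sqrt{6697} \approx 81.835$
$u{\left(f \right)} = -1$ ($u{\left(f \right)} = 0 - 1 = -1$)
$V{\left(g \right)} = \frac{315}{2} - \frac{315 g}{2}$ ($V{\left(g \right)} = \frac{\left(-315\right) \left(g - 1\right)}{2} = \frac{\left(-315\right) \left(-1 + g\right)}{2} = \frac{315 - 315 g}{2} = \frac{315}{2} - \frac{315 g}{2}$)
$\frac{1}{V{\left(l{\left(-4,15 \right)} \right)} + \left(Z - -30281\right)} = \frac{1}{\left(\frac{315}{2} - -630\right) + \left(\sqrt{6697} - -30281\right)} = \frac{1}{\left(\frac{315}{2} + 630\right) + \left(\sqrt{6697} + 30281\right)} = \frac{1}{\frac{1575}{2} + \left(30281 + \sqrt{6697}\right)} = \frac{1}{\frac{62137}{2} + \sqrt{6697}}$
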